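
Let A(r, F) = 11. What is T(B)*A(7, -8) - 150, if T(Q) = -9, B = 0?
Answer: -249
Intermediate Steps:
T(B)*A(7, -8) - 150 = -9*11 - 150 = -99 - 150 = -249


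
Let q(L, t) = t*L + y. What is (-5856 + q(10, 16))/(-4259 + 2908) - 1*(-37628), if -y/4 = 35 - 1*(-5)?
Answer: 50841284/1351 ≈ 37632.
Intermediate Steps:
y = -160 (y = -4*(35 - 1*(-5)) = -4*(35 + 5) = -4*40 = -160)
q(L, t) = -160 + L*t (q(L, t) = t*L - 160 = L*t - 160 = -160 + L*t)
(-5856 + q(10, 16))/(-4259 + 2908) - 1*(-37628) = (-5856 + (-160 + 10*16))/(-4259 + 2908) - 1*(-37628) = (-5856 + (-160 + 160))/(-1351) + 37628 = (-5856 + 0)*(-1/1351) + 37628 = -5856*(-1/1351) + 37628 = 5856/1351 + 37628 = 50841284/1351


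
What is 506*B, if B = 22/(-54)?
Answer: -5566/27 ≈ -206.15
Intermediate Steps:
B = -11/27 (B = 22*(-1/54) = -11/27 ≈ -0.40741)
506*B = 506*(-11/27) = -5566/27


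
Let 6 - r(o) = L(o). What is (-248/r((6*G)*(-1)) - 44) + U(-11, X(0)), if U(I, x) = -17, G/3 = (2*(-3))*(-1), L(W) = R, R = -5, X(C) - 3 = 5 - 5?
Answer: -919/11 ≈ -83.545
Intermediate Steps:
X(C) = 3 (X(C) = 3 + (5 - 5) = 3 + 0 = 3)
L(W) = -5
G = 18 (G = 3*((2*(-3))*(-1)) = 3*(-6*(-1)) = 3*6 = 18)
r(o) = 11 (r(o) = 6 - 1*(-5) = 6 + 5 = 11)
(-248/r((6*G)*(-1)) - 44) + U(-11, X(0)) = (-248/11 - 44) - 17 = -732/11 - 17 = -919/11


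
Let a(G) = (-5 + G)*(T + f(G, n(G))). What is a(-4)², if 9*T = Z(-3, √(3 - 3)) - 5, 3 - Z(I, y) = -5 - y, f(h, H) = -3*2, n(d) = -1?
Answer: 2601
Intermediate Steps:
f(h, H) = -6
Z(I, y) = 8 + y (Z(I, y) = 3 - (-5 - y) = 3 + (5 + y) = 8 + y)
T = ⅓ (T = ((8 + √(3 - 3)) - 5)/9 = ((8 + √0) - 5)/9 = ((8 + 0) - 5)/9 = (8 - 5)/9 = (⅑)*3 = ⅓ ≈ 0.33333)
a(G) = 85/3 - 17*G/3 (a(G) = (-5 + G)*(⅓ - 6) = (-5 + G)*(-17/3) = 85/3 - 17*G/3)
a(-4)² = (85/3 - 17/3*(-4))² = (85/3 + 68/3)² = 51² = 2601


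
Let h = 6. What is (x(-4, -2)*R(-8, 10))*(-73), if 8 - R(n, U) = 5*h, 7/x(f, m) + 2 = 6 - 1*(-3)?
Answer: 1606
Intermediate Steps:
x(f, m) = 1 (x(f, m) = 7/(-2 + (6 - 1*(-3))) = 7/(-2 + (6 + 3)) = 7/(-2 + 9) = 7/7 = 7*(1/7) = 1)
R(n, U) = -22 (R(n, U) = 8 - 5*6 = 8 - 1*30 = 8 - 30 = -22)
(x(-4, -2)*R(-8, 10))*(-73) = (1*(-22))*(-73) = -22*(-73) = 1606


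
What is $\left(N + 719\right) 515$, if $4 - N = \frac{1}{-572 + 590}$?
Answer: $\frac{6701695}{18} \approx 3.7232 \cdot 10^{5}$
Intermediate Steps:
$N = \frac{71}{18}$ ($N = 4 - \frac{1}{-572 + 590} = 4 - \frac{1}{18} = \frac{71}{18} \approx 3.9444$)
$\left(N + 719\right) 515 = \left(\frac{71}{18} + 719\right) 515 = \frac{13013}{18} \cdot 515 = \frac{6701695}{18}$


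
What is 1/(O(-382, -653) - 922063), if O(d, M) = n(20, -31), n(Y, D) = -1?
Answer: -1/922064 ≈ -1.0845e-6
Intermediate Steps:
O(d, M) = -1
1/(O(-382, -653) - 922063) = 1/(-1 - 922063) = 1/(-922064) = -1/922064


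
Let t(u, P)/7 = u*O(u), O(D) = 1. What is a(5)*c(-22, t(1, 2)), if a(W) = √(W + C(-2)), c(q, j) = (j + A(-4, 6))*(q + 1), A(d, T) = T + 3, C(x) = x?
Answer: -336*√3 ≈ -581.97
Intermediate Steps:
A(d, T) = 3 + T
t(u, P) = 7*u (t(u, P) = 7*(u*1) = 7*u)
c(q, j) = (1 + q)*(9 + j) (c(q, j) = (j + (3 + 6))*(q + 1) = (j + 9)*(1 + q) = (9 + j)*(1 + q) = (1 + q)*(9 + j))
a(W) = √(-2 + W) (a(W) = √(W - 2) = √(-2 + W))
a(5)*c(-22, t(1, 2)) = √(-2 + 5)*(9 + 7*1 + 9*(-22) + (7*1)*(-22)) = √3*(9 + 7 - 198 + 7*(-22)) = √3*(9 + 7 - 198 - 154) = √3*(-336) = -336*√3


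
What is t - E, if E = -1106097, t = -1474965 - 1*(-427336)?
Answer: 58468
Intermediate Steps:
t = -1047629 (t = -1474965 + 427336 = -1047629)
t - E = -1047629 - 1*(-1106097) = -1047629 + 1106097 = 58468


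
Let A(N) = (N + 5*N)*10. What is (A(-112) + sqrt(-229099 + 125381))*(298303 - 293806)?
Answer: -30219840 + 4497*I*sqrt(103718) ≈ -3.022e+7 + 1.4483e+6*I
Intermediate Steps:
A(N) = 60*N (A(N) = (6*N)*10 = 60*N)
(A(-112) + sqrt(-229099 + 125381))*(298303 - 293806) = (60*(-112) + sqrt(-229099 + 125381))*(298303 - 293806) = (-6720 + sqrt(-103718))*4497 = (-6720 + I*sqrt(103718))*4497 = -30219840 + 4497*I*sqrt(103718)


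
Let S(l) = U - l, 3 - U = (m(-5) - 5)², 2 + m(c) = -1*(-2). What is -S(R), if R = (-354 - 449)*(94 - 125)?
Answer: 24915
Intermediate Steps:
m(c) = 0 (m(c) = -2 - 1*(-2) = -2 + 2 = 0)
U = -22 (U = 3 - (0 - 5)² = 3 - 1*(-5)² = 3 - 1*25 = 3 - 25 = -22)
R = 24893 (R = -803*(-31) = 24893)
S(l) = -22 - l
-S(R) = -(-22 - 1*24893) = -(-22 - 24893) = -1*(-24915) = 24915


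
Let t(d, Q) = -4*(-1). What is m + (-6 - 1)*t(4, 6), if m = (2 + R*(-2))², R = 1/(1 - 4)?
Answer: -188/9 ≈ -20.889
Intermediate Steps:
R = -⅓ (R = 1/(-3) = -⅓ ≈ -0.33333)
t(d, Q) = 4
m = 64/9 (m = (2 - ⅓*(-2))² = (2 + ⅔)² = (8/3)² = 64/9 ≈ 7.1111)
m + (-6 - 1)*t(4, 6) = 64/9 + (-6 - 1)*4 = 64/9 - 7*4 = 64/9 - 28 = -188/9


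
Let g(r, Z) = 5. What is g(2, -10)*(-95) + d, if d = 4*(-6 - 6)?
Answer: -523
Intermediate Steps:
d = -48 (d = 4*(-12) = -48)
g(2, -10)*(-95) + d = 5*(-95) - 48 = -475 - 48 = -523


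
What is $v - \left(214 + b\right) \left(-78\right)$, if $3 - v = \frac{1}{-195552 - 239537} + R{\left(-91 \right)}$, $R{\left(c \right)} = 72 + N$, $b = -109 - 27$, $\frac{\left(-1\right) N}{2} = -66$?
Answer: $\frac{2559628588}{435089} \approx 5883.0$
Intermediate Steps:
$N = 132$ ($N = \left(-2\right) \left(-66\right) = 132$)
$b = -136$ ($b = -109 - 27 = -136$)
$R{\left(c \right)} = 204$ ($R{\left(c \right)} = 72 + 132 = 204$)
$v = - \frac{87452888}{435089}$ ($v = 3 - \left(\frac{1}{-195552 - 239537} + 204\right) = 3 - \left(\frac{1}{-435089} + 204\right) = 3 - \left(- \frac{1}{435089} + 204\right) = 3 - \frac{88758155}{435089} = - \frac{87452888}{435089} \approx -201.0$)
$v - \left(214 + b\right) \left(-78\right) = - \frac{87452888}{435089} - \left(214 - 136\right) \left(-78\right) = - \frac{87452888}{435089} - 78 \left(-78\right) = - \frac{87452888}{435089} - -6084 = - \frac{87452888}{435089} + 6084 = \frac{2559628588}{435089}$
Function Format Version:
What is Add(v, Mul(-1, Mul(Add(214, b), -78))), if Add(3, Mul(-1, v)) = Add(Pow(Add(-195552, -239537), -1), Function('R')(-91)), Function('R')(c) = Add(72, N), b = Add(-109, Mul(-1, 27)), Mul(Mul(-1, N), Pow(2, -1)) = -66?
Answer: Rational(2559628588, 435089) ≈ 5883.0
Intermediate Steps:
N = 132 (N = Mul(-2, -66) = 132)
b = -136 (b = Add(-109, -27) = -136)
Function('R')(c) = 204 (Function('R')(c) = Add(72, 132) = 204)
v = Rational(-87452888, 435089) (v = Add(3, Mul(-1, Add(Pow(Add(-195552, -239537), -1), 204))) = Add(3, Mul(-1, Add(Pow(-435089, -1), 204))) = Add(3, Mul(-1, Add(Rational(-1, 435089), 204))) = Add(3, Mul(-1, Rational(88758155, 435089))) = Add(3, Rational(-88758155, 435089)) = Rational(-87452888, 435089) ≈ -201.00)
Add(v, Mul(-1, Mul(Add(214, b), -78))) = Add(Rational(-87452888, 435089), Mul(-1, Mul(Add(214, -136), -78))) = Add(Rational(-87452888, 435089), Mul(-1, Mul(78, -78))) = Add(Rational(-87452888, 435089), Mul(-1, -6084)) = Add(Rational(-87452888, 435089), 6084) = Rational(2559628588, 435089)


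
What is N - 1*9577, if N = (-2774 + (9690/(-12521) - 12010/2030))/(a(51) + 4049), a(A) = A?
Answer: -5253219541287/548485700 ≈ -9577.7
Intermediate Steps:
N = -371992387/548485700 (N = (-2774 + (9690/(-12521) - 12010/2030))/(51 + 4049) = (-2774 + (9690*(-1/12521) - 12010*1/2030))/4100 = (-2774 + (-510/659 - 1201/203))*(1/4100) = (-2774 - 894989/133777)*(1/4100) = -371992387/133777*1/4100 = -371992387/548485700 ≈ -0.67822)
N - 1*9577 = -371992387/548485700 - 1*9577 = -371992387/548485700 - 9577 = -5253219541287/548485700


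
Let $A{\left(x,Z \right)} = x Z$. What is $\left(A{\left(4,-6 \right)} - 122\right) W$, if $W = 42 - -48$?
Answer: $-13140$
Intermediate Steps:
$A{\left(x,Z \right)} = Z x$
$W = 90$ ($W = 42 + 48 = 90$)
$\left(A{\left(4,-6 \right)} - 122\right) W = \left(\left(-6\right) 4 - 122\right) 90 = \left(-24 - 122\right) 90 = \left(-146\right) 90 = -13140$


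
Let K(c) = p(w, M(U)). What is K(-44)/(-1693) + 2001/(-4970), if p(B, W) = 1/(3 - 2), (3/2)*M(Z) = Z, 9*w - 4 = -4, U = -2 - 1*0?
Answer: -3392663/8414210 ≈ -0.40321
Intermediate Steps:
U = -2 (U = -2 + 0 = -2)
w = 0 (w = 4/9 + (⅑)*(-4) = 4/9 - 4/9 = 0)
M(Z) = 2*Z/3
p(B, W) = 1 (p(B, W) = 1/1 = 1)
K(c) = 1
K(-44)/(-1693) + 2001/(-4970) = 1/(-1693) + 2001/(-4970) = 1*(-1/1693) + 2001*(-1/4970) = -1/1693 - 2001/4970 = -3392663/8414210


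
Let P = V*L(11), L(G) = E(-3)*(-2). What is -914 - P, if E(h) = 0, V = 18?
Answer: -914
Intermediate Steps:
L(G) = 0 (L(G) = 0*(-2) = 0)
P = 0 (P = 18*0 = 0)
-914 - P = -914 - 1*0 = -914 + 0 = -914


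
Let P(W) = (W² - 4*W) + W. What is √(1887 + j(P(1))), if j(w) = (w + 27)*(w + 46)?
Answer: √2987 ≈ 54.653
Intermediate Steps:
P(W) = W² - 3*W
j(w) = (27 + w)*(46 + w)
√(1887 + j(P(1))) = √(1887 + (1242 + (1*(-3 + 1))² + 73*(1*(-3 + 1)))) = √(1887 + (1242 + (1*(-2))² + 73*(1*(-2)))) = √(1887 + (1242 + (-2)² + 73*(-2))) = √(1887 + (1242 + 4 - 146)) = √(1887 + 1100) = √2987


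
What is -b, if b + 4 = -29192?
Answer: 29196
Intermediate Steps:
b = -29196 (b = -4 - 29192 = -29196)
-b = -1*(-29196) = 29196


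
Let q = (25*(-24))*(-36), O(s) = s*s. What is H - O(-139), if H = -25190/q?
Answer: -41735879/2160 ≈ -19322.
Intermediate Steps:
O(s) = s²
q = 21600 (q = -600*(-36) = 21600)
H = -2519/2160 (H = -25190/21600 = -25190*1/21600 = -2519/2160 ≈ -1.1662)
H - O(-139) = -2519/2160 - 1*(-139)² = -2519/2160 - 1*19321 = -2519/2160 - 19321 = -41735879/2160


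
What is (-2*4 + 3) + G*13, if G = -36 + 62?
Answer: 333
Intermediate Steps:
G = 26
(-2*4 + 3) + G*13 = (-2*4 + 3) + 26*13 = (-8 + 3) + 338 = -5 + 338 = 333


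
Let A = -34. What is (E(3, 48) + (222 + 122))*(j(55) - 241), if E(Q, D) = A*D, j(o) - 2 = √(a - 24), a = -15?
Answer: 307832 - 1288*I*√39 ≈ 3.0783e+5 - 8043.6*I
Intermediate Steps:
j(o) = 2 + I*√39 (j(o) = 2 + √(-15 - 24) = 2 + √(-39) = 2 + I*√39)
E(Q, D) = -34*D
(E(3, 48) + (222 + 122))*(j(55) - 241) = (-34*48 + (222 + 122))*((2 + I*√39) - 241) = (-1632 + 344)*(-239 + I*√39) = -1288*(-239 + I*√39) = 307832 - 1288*I*√39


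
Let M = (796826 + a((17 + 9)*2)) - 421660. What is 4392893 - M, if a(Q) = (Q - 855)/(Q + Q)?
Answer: 417844411/104 ≈ 4.0177e+6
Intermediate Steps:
a(Q) = (-855 + Q)/(2*Q) (a(Q) = (-855 + Q)/((2*Q)) = (-855 + Q)*(1/(2*Q)) = (-855 + Q)/(2*Q))
M = 39016461/104 (M = (796826 + (-855 + (17 + 9)*2)/(2*(((17 + 9)*2)))) - 421660 = (796826 + (-855 + 26*2)/(2*((26*2)))) - 421660 = (796826 + (½)*(-855 + 52)/52) - 421660 = (796826 + (½)*(1/52)*(-803)) - 421660 = (796826 - 803/104) - 421660 = 82869101/104 - 421660 = 39016461/104 ≈ 3.7516e+5)
4392893 - M = 4392893 - 1*39016461/104 = 4392893 - 39016461/104 = 417844411/104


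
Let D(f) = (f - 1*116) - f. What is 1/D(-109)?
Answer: -1/116 ≈ -0.0086207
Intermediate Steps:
D(f) = -116 (D(f) = (f - 116) - f = (-116 + f) - f = -116)
1/D(-109) = 1/(-116) = -1/116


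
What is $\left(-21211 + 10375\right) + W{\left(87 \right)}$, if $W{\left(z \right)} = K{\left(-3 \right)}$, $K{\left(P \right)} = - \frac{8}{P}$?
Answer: $- \frac{32500}{3} \approx -10833.0$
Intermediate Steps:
$W{\left(z \right)} = \frac{8}{3}$ ($W{\left(z \right)} = - \frac{8}{-3} = \left(-8\right) \left(- \frac{1}{3}\right) = \frac{8}{3}$)
$\left(-21211 + 10375\right) + W{\left(87 \right)} = \left(-21211 + 10375\right) + \frac{8}{3} = -10836 + \frac{8}{3} = - \frac{32500}{3}$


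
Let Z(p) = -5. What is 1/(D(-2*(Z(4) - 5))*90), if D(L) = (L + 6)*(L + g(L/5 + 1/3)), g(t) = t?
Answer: 1/56940 ≈ 1.7562e-5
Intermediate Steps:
D(L) = (6 + L)*(⅓ + 6*L/5) (D(L) = (L + 6)*(L + (L/5 + 1/3)) = (6 + L)*(L + (L*(⅕) + 1*(⅓))) = (6 + L)*(L + (L/5 + ⅓)) = (6 + L)*(L + (⅓ + L/5)) = (6 + L)*(⅓ + 6*L/5))
1/(D(-2*(Z(4) - 5))*90) = 1/((2 + 6*(-2*(-5 - 5))²/5 + 113*(-2*(-5 - 5))/15)*90) = 1/((2 + 6*(-2*(-10))²/5 + 113*(-2*(-10))/15)*90) = 1/((2 + (6/5)*20² + (113/15)*20)*90) = 1/((2 + (6/5)*400 + 452/3)*90) = 1/((2 + 480 + 452/3)*90) = 1/((1898/3)*90) = 1/56940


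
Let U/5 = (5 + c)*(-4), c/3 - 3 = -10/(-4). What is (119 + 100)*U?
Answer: -94170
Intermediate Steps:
c = 33/2 (c = 9 + 3*(-10/(-4)) = 9 + 3*(-10*(-1)/4) = 9 + 3*(-5*(-½)) = 9 + 3*(5/2) = 9 + 15/2 = 33/2 ≈ 16.500)
U = -430 (U = 5*((5 + 33/2)*(-4)) = 5*((43/2)*(-4)) = 5*(-86) = -430)
(119 + 100)*U = (119 + 100)*(-430) = 219*(-430) = -94170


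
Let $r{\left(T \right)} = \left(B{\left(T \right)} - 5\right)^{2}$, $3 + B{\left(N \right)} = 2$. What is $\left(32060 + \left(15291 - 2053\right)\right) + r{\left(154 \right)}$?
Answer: $45334$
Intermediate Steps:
$B{\left(N \right)} = -1$ ($B{\left(N \right)} = -3 + 2 = -1$)
$r{\left(T \right)} = 36$ ($r{\left(T \right)} = \left(-1 - 5\right)^{2} = \left(-6\right)^{2} = 36$)
$\left(32060 + \left(15291 - 2053\right)\right) + r{\left(154 \right)} = \left(32060 + \left(15291 - 2053\right)\right) + 36 = \left(32060 + 13238\right) + 36 = 45298 + 36 = 45334$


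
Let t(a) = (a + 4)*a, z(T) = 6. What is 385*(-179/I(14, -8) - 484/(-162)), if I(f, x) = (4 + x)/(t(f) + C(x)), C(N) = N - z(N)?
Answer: 664458025/162 ≈ 4.1016e+6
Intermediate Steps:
t(a) = a*(4 + a) (t(a) = (4 + a)*a = a*(4 + a))
C(N) = -6 + N (C(N) = N - 1*6 = N - 6 = -6 + N)
I(f, x) = (4 + x)/(-6 + x + f*(4 + f)) (I(f, x) = (4 + x)/(f*(4 + f) + (-6 + x)) = (4 + x)/(-6 + x + f*(4 + f)))
385*(-179/I(14, -8) - 484/(-162)) = 385*(-179*(-6 - 8 + 14*(4 + 14))/(4 - 8) - 484/(-162)) = 385*(-179/(-4/(-6 - 8 + 14*18)) - 484*(-1/162)) = 385*(-179/(-4/(-6 - 8 + 252)) + 242/81) = 385*(-179/(-4/238) + 242/81) = 385*(-179/((1/238)*(-4)) + 242/81) = 385*(-179/(-2/119) + 242/81) = 385*(-179*(-119/2) + 242/81) = 385*(21301/2 + 242/81) = 385*(1725865/162) = 664458025/162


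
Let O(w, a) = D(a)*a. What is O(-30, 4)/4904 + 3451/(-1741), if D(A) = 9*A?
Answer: -2084125/1067233 ≈ -1.9528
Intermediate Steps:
O(w, a) = 9*a² (O(w, a) = (9*a)*a = 9*a²)
O(-30, 4)/4904 + 3451/(-1741) = (9*4²)/4904 + 3451/(-1741) = (9*16)*(1/4904) + 3451*(-1/1741) = 144*(1/4904) - 3451/1741 = 18/613 - 3451/1741 = -2084125/1067233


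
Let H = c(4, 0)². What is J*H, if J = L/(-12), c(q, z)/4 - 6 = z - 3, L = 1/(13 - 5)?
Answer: -3/2 ≈ -1.5000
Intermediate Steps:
L = ⅛ (L = 1/8 = ⅛ ≈ 0.12500)
c(q, z) = 12 + 4*z (c(q, z) = 24 + 4*(z - 3) = 24 + 4*(-3 + z) = 24 + (-12 + 4*z) = 12 + 4*z)
J = -1/96 (J = (⅛)/(-12) = (⅛)*(-1/12) = -1/96 ≈ -0.010417)
H = 144 (H = (12 + 4*0)² = (12 + 0)² = 12² = 144)
J*H = -1/96*144 = -3/2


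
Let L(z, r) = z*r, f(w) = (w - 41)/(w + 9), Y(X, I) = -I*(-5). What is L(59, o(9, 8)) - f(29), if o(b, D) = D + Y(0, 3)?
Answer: 25789/19 ≈ 1357.3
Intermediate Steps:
Y(X, I) = 5*I (Y(X, I) = -(-5)*I = 5*I)
f(w) = (-41 + w)/(9 + w)
o(b, D) = 15 + D (o(b, D) = D + 5*3 = D + 15 = 15 + D)
L(z, r) = r*z
L(59, o(9, 8)) - f(29) = (15 + 8)*59 - (-41 + 29)/(9 + 29) = 23*59 - (-12)/38 = 1357 - (-12)/38 = 1357 - 1*(-6/19) = 1357 + 6/19 = 25789/19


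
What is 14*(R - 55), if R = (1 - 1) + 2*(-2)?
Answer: -826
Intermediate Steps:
R = -4 (R = 0 - 4 = -4)
14*(R - 55) = 14*(-4 - 55) = 14*(-59) = -826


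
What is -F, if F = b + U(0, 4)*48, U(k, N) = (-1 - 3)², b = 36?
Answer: -804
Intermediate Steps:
U(k, N) = 16 (U(k, N) = (-4)² = 16)
F = 804 (F = 36 + 16*48 = 36 + 768 = 804)
-F = -1*804 = -804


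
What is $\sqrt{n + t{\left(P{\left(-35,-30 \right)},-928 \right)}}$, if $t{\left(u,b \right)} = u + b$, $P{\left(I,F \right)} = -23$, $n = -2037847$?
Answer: $i \sqrt{2038798} \approx 1427.9 i$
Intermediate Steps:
$t{\left(u,b \right)} = b + u$
$\sqrt{n + t{\left(P{\left(-35,-30 \right)},-928 \right)}} = \sqrt{-2037847 - 951} = \sqrt{-2038798} = i \sqrt{2038798}$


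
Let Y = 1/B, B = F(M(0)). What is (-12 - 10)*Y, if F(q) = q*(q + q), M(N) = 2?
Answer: -11/4 ≈ -2.7500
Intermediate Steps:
F(q) = 2*q² (F(q) = q*(2*q) = 2*q²)
B = 8 (B = 2*2² = 2*4 = 8)
Y = ⅛ (Y = 1/8 = ⅛ ≈ 0.12500)
(-12 - 10)*Y = (-12 - 10)*(⅛) = -22*⅛ = -11/4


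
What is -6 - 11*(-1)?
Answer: 5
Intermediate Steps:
-6 - 11*(-1) = -6 + 11 = 5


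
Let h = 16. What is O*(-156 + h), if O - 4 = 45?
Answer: -6860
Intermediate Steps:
O = 49 (O = 4 + 45 = 49)
O*(-156 + h) = 49*(-156 + 16) = 49*(-140) = -6860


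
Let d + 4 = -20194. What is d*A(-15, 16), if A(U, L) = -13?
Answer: 262574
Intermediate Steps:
d = -20198 (d = -4 - 20194 = -20198)
d*A(-15, 16) = -20198*(-13) = 262574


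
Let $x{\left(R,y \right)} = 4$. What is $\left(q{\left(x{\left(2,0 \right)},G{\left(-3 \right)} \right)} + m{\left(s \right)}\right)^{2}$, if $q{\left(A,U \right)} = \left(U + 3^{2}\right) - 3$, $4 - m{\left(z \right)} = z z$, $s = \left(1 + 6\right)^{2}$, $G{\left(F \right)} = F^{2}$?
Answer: $5673924$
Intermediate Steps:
$s = 49$ ($s = 7^{2} = 49$)
$m{\left(z \right)} = 4 - z^{2}$ ($m{\left(z \right)} = 4 - z z = 4 - z^{2}$)
$q{\left(A,U \right)} = 6 + U$ ($q{\left(A,U \right)} = \left(U + 9\right) - 3 = \left(9 + U\right) - 3 = 6 + U$)
$\left(q{\left(x{\left(2,0 \right)},G{\left(-3 \right)} \right)} + m{\left(s \right)}\right)^{2} = \left(\left(6 + \left(-3\right)^{2}\right) + \left(4 - 49^{2}\right)\right)^{2} = \left(\left(6 + 9\right) + \left(4 - 2401\right)\right)^{2} = \left(15 + \left(4 - 2401\right)\right)^{2} = \left(15 - 2397\right)^{2} = \left(-2382\right)^{2} = 5673924$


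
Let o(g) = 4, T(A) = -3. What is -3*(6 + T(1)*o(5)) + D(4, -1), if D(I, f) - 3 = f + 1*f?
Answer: 19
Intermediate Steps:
D(I, f) = 3 + 2*f (D(I, f) = 3 + (f + 1*f) = 3 + (f + f) = 3 + 2*f)
-3*(6 + T(1)*o(5)) + D(4, -1) = -3*(6 - 3*4) + (3 + 2*(-1)) = -3*(6 - 12) + (3 - 2) = -3*(-6) + 1 = 18 + 1 = 19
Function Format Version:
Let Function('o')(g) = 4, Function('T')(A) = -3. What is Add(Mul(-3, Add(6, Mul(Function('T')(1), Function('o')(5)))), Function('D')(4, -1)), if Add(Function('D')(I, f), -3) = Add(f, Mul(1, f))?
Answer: 19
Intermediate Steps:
Function('D')(I, f) = Add(3, Mul(2, f)) (Function('D')(I, f) = Add(3, Add(f, Mul(1, f))) = Add(3, Add(f, f)) = Add(3, Mul(2, f)))
Add(Mul(-3, Add(6, Mul(Function('T')(1), Function('o')(5)))), Function('D')(4, -1)) = Add(Mul(-3, Add(6, Mul(-3, 4))), Add(3, Mul(2, -1))) = Add(Mul(-3, Add(6, -12)), Add(3, -2)) = Add(Mul(-3, -6), 1) = Add(18, 1) = 19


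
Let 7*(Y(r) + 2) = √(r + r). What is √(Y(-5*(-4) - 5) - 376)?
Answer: √(-18522 + 7*√30)/7 ≈ 19.422*I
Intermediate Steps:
Y(r) = -2 + √2*√r/7 (Y(r) = -2 + √(r + r)/7 = -2 + √(2*r)/7 = -2 + (√2*√r)/7 = -2 + √2*√r/7)
√(Y(-5*(-4) - 5) - 376) = √((-2 + √2*√(-5*(-4) - 5)/7) - 376) = √((-2 + √2*√(20 - 5)/7) - 376) = √((-2 + √2*√15/7) - 376) = √((-2 + √30/7) - 376) = √(-378 + √30/7)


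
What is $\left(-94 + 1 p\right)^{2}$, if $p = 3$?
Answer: $8281$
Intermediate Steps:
$\left(-94 + 1 p\right)^{2} = \left(-94 + 1 \cdot 3\right)^{2} = \left(-94 + 3\right)^{2} = \left(-91\right)^{2} = 8281$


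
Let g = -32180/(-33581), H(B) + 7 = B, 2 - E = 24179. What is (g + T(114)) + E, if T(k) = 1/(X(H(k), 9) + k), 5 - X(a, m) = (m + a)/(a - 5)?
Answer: -4880062641596/201855391 ≈ -24176.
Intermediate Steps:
E = -24177 (E = 2 - 1*24179 = 2 - 24179 = -24177)
H(B) = -7 + B
X(a, m) = 5 - (a + m)/(-5 + a) (X(a, m) = 5 - (m + a)/(a - 5) = 5 - (a + m)/(-5 + a))
T(k) = 1/(k + (-62 + 4*k)/(-12 + k)) (T(k) = 1/((-25 - 1*9 + 4*(-7 + k))/(-5 + (-7 + k)) + k) = 1/((-25 - 9 + (-28 + 4*k))/(-12 + k) + k) = 1/((-62 + 4*k)/(-12 + k) + k) = 1/(k + (-62 + 4*k)/(-12 + k)))
g = 32180/33581 (g = -32180*(-1/33581) = 32180/33581 ≈ 0.95828)
(g + T(114)) + E = (32180/33581 + (-12 + 114)/(-62 + 114**2 - 8*114)) - 24177 = (32180/33581 + 102/(-62 + 12996 - 912)) - 24177 = (32180/33581 + 102/12022) - 24177 = (32180/33581 + (1/12022)*102) - 24177 = (32180/33581 + 51/6011) - 24177 = 195146611/201855391 - 24177 = -4880062641596/201855391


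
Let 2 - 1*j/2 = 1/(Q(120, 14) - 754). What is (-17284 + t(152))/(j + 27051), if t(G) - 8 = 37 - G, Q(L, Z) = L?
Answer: -167059/259892 ≈ -0.64280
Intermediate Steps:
t(G) = 45 - G (t(G) = 8 + (37 - G) = 45 - G)
j = 1269/317 (j = 4 - 2/(120 - 754) = 4 - 2/(-634) = 4 - 2*(-1/634) = 4 + 1/317 = 1269/317 ≈ 4.0032)
(-17284 + t(152))/(j + 27051) = (-17284 + (45 - 1*152))/(1269/317 + 27051) = (-17284 + (45 - 152))/(8576436/317) = (-17284 - 107)*(317/8576436) = -17391*317/8576436 = -167059/259892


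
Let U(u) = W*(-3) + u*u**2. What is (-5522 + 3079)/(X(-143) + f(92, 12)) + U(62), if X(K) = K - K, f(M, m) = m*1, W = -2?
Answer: 2857565/12 ≈ 2.3813e+5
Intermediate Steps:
f(M, m) = m
X(K) = 0
U(u) = 6 + u**3 (U(u) = -2*(-3) + u*u**2 = 6 + u**3)
(-5522 + 3079)/(X(-143) + f(92, 12)) + U(62) = (-5522 + 3079)/(0 + 12) + (6 + 62**3) = -2443/12 + (6 + 238328) = -2443*1/12 + 238334 = -2443/12 + 238334 = 2857565/12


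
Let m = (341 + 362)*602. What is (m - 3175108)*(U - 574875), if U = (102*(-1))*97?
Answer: 1609226980638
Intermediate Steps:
U = -9894 (U = -102*97 = -9894)
m = 423206 (m = 703*602 = 423206)
(m - 3175108)*(U - 574875) = (423206 - 3175108)*(-9894 - 574875) = -2751902*(-584769) = 1609226980638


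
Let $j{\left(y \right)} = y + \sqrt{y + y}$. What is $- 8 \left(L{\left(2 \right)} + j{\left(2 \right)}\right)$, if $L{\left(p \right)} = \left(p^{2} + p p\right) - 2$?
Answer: $-80$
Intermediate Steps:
$j{\left(y \right)} = y + \sqrt{2} \sqrt{y}$ ($j{\left(y \right)} = y + \sqrt{2 y} = y + \sqrt{2} \sqrt{y}$)
$L{\left(p \right)} = -2 + 2 p^{2}$ ($L{\left(p \right)} = \left(p^{2} + p^{2}\right) - 2 = 2 p^{2} - 2 = -2 + 2 p^{2}$)
$- 8 \left(L{\left(2 \right)} + j{\left(2 \right)}\right) = - 8 \left(\left(-2 + 2 \cdot 2^{2}\right) + \left(2 + \sqrt{2} \sqrt{2}\right)\right) = - 8 \left(\left(-2 + 2 \cdot 4\right) + \left(2 + 2\right)\right) = - 8 \left(\left(-2 + 8\right) + 4\right) = - 8 \left(6 + 4\right) = \left(-8\right) 10 = -80$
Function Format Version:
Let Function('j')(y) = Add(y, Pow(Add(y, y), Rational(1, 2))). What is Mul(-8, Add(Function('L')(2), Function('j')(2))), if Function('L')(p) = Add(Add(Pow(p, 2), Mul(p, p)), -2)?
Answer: -80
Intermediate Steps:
Function('j')(y) = Add(y, Mul(Pow(2, Rational(1, 2)), Pow(y, Rational(1, 2)))) (Function('j')(y) = Add(y, Pow(Mul(2, y), Rational(1, 2))) = Add(y, Mul(Pow(2, Rational(1, 2)), Pow(y, Rational(1, 2)))))
Function('L')(p) = Add(-2, Mul(2, Pow(p, 2))) (Function('L')(p) = Add(Add(Pow(p, 2), Pow(p, 2)), -2) = Add(Mul(2, Pow(p, 2)), -2) = Add(-2, Mul(2, Pow(p, 2))))
Mul(-8, Add(Function('L')(2), Function('j')(2))) = Mul(-8, Add(Add(-2, Mul(2, Pow(2, 2))), Add(2, Mul(Pow(2, Rational(1, 2)), Pow(2, Rational(1, 2)))))) = Mul(-8, Add(Add(-2, Mul(2, 4)), Add(2, 2))) = Mul(-8, Add(Add(-2, 8), 4)) = Mul(-8, Add(6, 4)) = Mul(-8, 10) = -80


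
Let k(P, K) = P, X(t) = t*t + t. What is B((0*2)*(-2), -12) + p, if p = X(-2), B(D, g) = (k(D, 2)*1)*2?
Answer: 2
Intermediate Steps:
X(t) = t + t² (X(t) = t² + t = t + t²)
B(D, g) = 2*D (B(D, g) = (D*1)*2 = D*2 = 2*D)
p = 2 (p = -2*(1 - 2) = -2*(-1) = 2)
B((0*2)*(-2), -12) + p = 2*((0*2)*(-2)) + 2 = 2*(0*(-2)) + 2 = 2*0 + 2 = 0 + 2 = 2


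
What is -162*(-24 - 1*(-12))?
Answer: 1944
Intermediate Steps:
-162*(-24 - 1*(-12)) = -162*(-24 + 12) = -162*(-12) = 1944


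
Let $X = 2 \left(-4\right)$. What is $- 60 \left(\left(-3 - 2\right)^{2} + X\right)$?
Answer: $-1020$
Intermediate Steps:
$X = -8$
$- 60 \left(\left(-3 - 2\right)^{2} + X\right) = - 60 \left(\left(-3 - 2\right)^{2} - 8\right) = - 60 \left(\left(-5\right)^{2} - 8\right) = - 60 \left(25 - 8\right) = \left(-60\right) 17 = -1020$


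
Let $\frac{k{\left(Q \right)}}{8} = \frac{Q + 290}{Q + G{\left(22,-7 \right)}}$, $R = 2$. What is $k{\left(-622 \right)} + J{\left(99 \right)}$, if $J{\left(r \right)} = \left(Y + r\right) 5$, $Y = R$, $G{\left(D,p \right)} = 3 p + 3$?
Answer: $\frac{10183}{20} \approx 509.15$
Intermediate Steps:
$G{\left(D,p \right)} = 3 + 3 p$
$Y = 2$
$J{\left(r \right)} = 10 + 5 r$ ($J{\left(r \right)} = \left(2 + r\right) 5 = 10 + 5 r$)
$k{\left(Q \right)} = \frac{8 \left(290 + Q\right)}{-18 + Q}$ ($k{\left(Q \right)} = 8 \frac{Q + 290}{Q + \left(3 + 3 \left(-7\right)\right)} = 8 \frac{290 + Q}{Q + \left(3 - 21\right)} = 8 \frac{290 + Q}{Q - 18} = 8 \frac{290 + Q}{-18 + Q} = \frac{8 \left(290 + Q\right)}{-18 + Q}$)
$k{\left(-622 \right)} + J{\left(99 \right)} = \frac{8 \left(290 - 622\right)}{-18 - 622} + \left(10 + 5 \cdot 99\right) = 8 \frac{1}{-640} \left(-332\right) + \left(10 + 495\right) = 8 \left(- \frac{1}{640}\right) \left(-332\right) + 505 = \frac{83}{20} + 505 = \frac{10183}{20}$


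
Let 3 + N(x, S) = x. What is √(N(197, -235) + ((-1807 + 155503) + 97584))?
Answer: √251474 ≈ 501.47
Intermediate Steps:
N(x, S) = -3 + x
√(N(197, -235) + ((-1807 + 155503) + 97584)) = √((-3 + 197) + ((-1807 + 155503) + 97584)) = √(194 + (153696 + 97584)) = √(194 + 251280) = √251474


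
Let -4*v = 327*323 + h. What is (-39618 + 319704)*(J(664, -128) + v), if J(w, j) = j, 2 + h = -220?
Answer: -14832094173/2 ≈ -7.4160e+9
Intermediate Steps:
h = -222 (h = -2 - 220 = -222)
v = -105399/4 (v = -(327*323 - 222)/4 = -(105621 - 222)/4 = -¼*105399 = -105399/4 ≈ -26350.)
(-39618 + 319704)*(J(664, -128) + v) = (-39618 + 319704)*(-128 - 105399/4) = 280086*(-105911/4) = -14832094173/2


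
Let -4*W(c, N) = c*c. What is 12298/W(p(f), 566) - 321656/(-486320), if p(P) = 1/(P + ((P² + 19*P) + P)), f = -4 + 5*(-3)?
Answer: -4318111105713/60790 ≈ -7.1033e+7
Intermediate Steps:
f = -19 (f = -4 - 15 = -19)
p(P) = 1/(P² + 21*P) (p(P) = 1/(P + (P² + 20*P)) = 1/(P² + 21*P))
W(c, N) = -c²/4 (W(c, N) = -c*c/4 = -c²/4)
12298/W(p(f), 566) - 321656/(-486320) = 12298/((-1/(361*(21 - 19)²)/4)) - 321656/(-486320) = 12298/((-(-1/19/2)²/4)) - 321656*(-1/486320) = 12298/((-(-1/19*½)²/4)) + 40207/60790 = 12298/((-(-1/38)²/4)) + 40207/60790 = 12298/((-¼*1/1444)) + 40207/60790 = 12298/(-1/5776) + 40207/60790 = 12298*(-5776) + 40207/60790 = -71033248 + 40207/60790 = -4318111105713/60790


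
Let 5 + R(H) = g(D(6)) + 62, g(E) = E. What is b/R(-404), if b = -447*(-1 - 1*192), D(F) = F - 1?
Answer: 86271/62 ≈ 1391.5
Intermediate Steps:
D(F) = -1 + F
R(H) = 62 (R(H) = -5 + ((-1 + 6) + 62) = -5 + (5 + 62) = -5 + 67 = 62)
b = 86271 (b = -447*(-1 - 192) = -447*(-193) = 86271)
b/R(-404) = 86271/62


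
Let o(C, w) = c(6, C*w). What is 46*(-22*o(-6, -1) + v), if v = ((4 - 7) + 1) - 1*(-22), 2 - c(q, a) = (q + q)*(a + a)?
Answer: 144624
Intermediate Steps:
c(q, a) = 2 - 4*a*q (c(q, a) = 2 - (q + q)*(a + a) = 2 - 2*q*2*a = 2 - 4*a*q)
o(C, w) = 2 - 24*C*w (o(C, w) = 2 - 4*C*w*6 = 2 - 24*C*w)
v = 20 (v = (-3 + 1) + 22 = -2 + 22 = 20)
46*(-22*o(-6, -1) + v) = 46*(-22*(2 - 24*(-6)*(-1)) + 20) = 46*(-22*(2 - 144) + 20) = 46*(-22*(-142) + 20) = 46*(3124 + 20) = 46*3144 = 144624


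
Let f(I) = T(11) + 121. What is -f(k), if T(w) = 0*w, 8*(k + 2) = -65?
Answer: -121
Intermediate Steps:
k = -81/8 (k = -2 + (⅛)*(-65) = -2 - 65/8 = -81/8 ≈ -10.125)
T(w) = 0
f(I) = 121 (f(I) = 0 + 121 = 121)
-f(k) = -1*121 = -121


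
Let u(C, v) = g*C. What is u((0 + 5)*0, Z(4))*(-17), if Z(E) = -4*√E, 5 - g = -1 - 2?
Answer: 0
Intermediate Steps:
g = 8 (g = 5 - (-1 - 2) = 5 - 1*(-3) = 5 + 3 = 8)
u(C, v) = 8*C
u((0 + 5)*0, Z(4))*(-17) = (8*((0 + 5)*0))*(-17) = (8*(5*0))*(-17) = (8*0)*(-17) = 0*(-17) = 0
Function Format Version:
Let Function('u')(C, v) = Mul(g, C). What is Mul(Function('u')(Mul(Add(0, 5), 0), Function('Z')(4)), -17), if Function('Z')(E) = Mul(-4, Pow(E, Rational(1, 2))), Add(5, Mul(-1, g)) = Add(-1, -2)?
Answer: 0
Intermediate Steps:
g = 8 (g = Add(5, Mul(-1, Add(-1, -2))) = Add(5, Mul(-1, -3)) = Add(5, 3) = 8)
Function('u')(C, v) = Mul(8, C)
Mul(Function('u')(Mul(Add(0, 5), 0), Function('Z')(4)), -17) = Mul(Mul(8, Mul(Add(0, 5), 0)), -17) = Mul(Mul(8, Mul(5, 0)), -17) = Mul(Mul(8, 0), -17) = Mul(0, -17) = 0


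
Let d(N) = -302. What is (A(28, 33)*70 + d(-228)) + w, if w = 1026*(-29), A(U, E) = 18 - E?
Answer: -31106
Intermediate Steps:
w = -29754
(A(28, 33)*70 + d(-228)) + w = ((18 - 1*33)*70 - 302) - 29754 = ((18 - 33)*70 - 302) - 29754 = (-15*70 - 302) - 29754 = (-1050 - 302) - 29754 = -1352 - 29754 = -31106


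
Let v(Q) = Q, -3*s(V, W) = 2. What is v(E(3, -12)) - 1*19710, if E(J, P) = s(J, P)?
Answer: -59132/3 ≈ -19711.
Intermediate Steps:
s(V, W) = -2/3 (s(V, W) = -1/3*2 = -2/3)
E(J, P) = -2/3
v(E(3, -12)) - 1*19710 = -2/3 - 1*19710 = -2/3 - 19710 = -59132/3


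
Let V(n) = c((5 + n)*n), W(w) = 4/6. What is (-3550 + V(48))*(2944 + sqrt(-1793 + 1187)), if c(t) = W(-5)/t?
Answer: -4985222032/477 - 13546799*I*sqrt(606)/3816 ≈ -1.0451e+7 - 87391.0*I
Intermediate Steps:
W(w) = 2/3 (W(w) = 4*(1/6) = 2/3)
c(t) = 2/(3*t)
V(n) = 2/(3*n*(5 + n)) (V(n) = 2/(3*(((5 + n)*n))) = 2/(3*((n*(5 + n)))) = 2*(1/(n*(5 + n)))/3 = 2/(3*n*(5 + n)))
(-3550 + V(48))*(2944 + sqrt(-1793 + 1187)) = (-3550 + (2/3)/(48*(5 + 48)))*(2944 + sqrt(-1793 + 1187)) = (-3550 + (2/3)*(1/48)/53)*(2944 + sqrt(-606)) = (-3550 + (2/3)*(1/48)*(1/53))*(2944 + I*sqrt(606)) = (-3550 + 1/3816)*(2944 + I*sqrt(606)) = -13546799*(2944 + I*sqrt(606))/3816 = -4985222032/477 - 13546799*I*sqrt(606)/3816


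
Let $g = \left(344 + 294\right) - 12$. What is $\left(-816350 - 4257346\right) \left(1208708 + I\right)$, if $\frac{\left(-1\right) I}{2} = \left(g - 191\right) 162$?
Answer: $-5417530230528$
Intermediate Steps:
$g = 626$ ($g = 638 - 12 = 626$)
$I = -140940$ ($I = - 2 \left(626 - 191\right) 162 = - 2 \cdot 435 \cdot 162 = \left(-2\right) 70470 = -140940$)
$\left(-816350 - 4257346\right) \left(1208708 + I\right) = \left(-816350 - 4257346\right) \left(1208708 - 140940\right) = \left(-5073696\right) 1067768 = -5417530230528$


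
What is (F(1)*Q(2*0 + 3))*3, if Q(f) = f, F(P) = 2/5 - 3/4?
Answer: -63/20 ≈ -3.1500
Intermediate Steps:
F(P) = -7/20 (F(P) = 2*(1/5) - 3*1/4 = 2/5 - 3/4 = -7/20)
(F(1)*Q(2*0 + 3))*3 = -7*(2*0 + 3)/20*3 = -7*(0 + 3)/20*3 = -7/20*3*3 = -21/20*3 = -63/20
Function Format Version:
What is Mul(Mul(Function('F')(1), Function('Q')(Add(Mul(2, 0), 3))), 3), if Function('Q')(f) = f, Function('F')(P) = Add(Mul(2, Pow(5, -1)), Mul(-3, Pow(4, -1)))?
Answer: Rational(-63, 20) ≈ -3.1500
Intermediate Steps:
Function('F')(P) = Rational(-7, 20) (Function('F')(P) = Add(Mul(2, Rational(1, 5)), Mul(-3, Rational(1, 4))) = Add(Rational(2, 5), Rational(-3, 4)) = Rational(-7, 20))
Mul(Mul(Function('F')(1), Function('Q')(Add(Mul(2, 0), 3))), 3) = Mul(Mul(Rational(-7, 20), Add(Mul(2, 0), 3)), 3) = Mul(Mul(Rational(-7, 20), Add(0, 3)), 3) = Mul(Mul(Rational(-7, 20), 3), 3) = Mul(Rational(-21, 20), 3) = Rational(-63, 20)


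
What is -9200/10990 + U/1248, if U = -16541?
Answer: -19326719/1371552 ≈ -14.091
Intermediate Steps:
-9200/10990 + U/1248 = -9200/10990 - 16541/1248 = -9200*1/10990 - 16541*1/1248 = -920/1099 - 16541/1248 = -19326719/1371552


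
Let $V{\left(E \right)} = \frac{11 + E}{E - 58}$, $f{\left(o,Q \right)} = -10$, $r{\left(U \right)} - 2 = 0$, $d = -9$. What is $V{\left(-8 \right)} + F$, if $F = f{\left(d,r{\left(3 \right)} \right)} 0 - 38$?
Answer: $- \frac{837}{22} \approx -38.045$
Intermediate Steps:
$r{\left(U \right)} = 2$ ($r{\left(U \right)} = 2 + 0 = 2$)
$V{\left(E \right)} = \frac{11 + E}{-58 + E}$
$F = -38$ ($F = \left(-10\right) 0 - 38 = 0 - 38 = -38$)
$V{\left(-8 \right)} + F = \frac{11 - 8}{-58 - 8} - 38 = \frac{1}{-66} \cdot 3 - 38 = \left(- \frac{1}{66}\right) 3 - 38 = - \frac{1}{22} - 38 = - \frac{837}{22}$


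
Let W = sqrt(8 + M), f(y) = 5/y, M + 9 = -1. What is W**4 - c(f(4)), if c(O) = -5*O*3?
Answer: 91/4 ≈ 22.750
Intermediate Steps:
M = -10 (M = -9 - 1 = -10)
W = I*sqrt(2) (W = sqrt(8 - 10) = sqrt(-2) = I*sqrt(2) ≈ 1.4142*I)
c(O) = -15*O
W**4 - c(f(4)) = (I*sqrt(2))**4 - (-15)*5/4 = 4 - (-15)*5*(1/4) = 4 - (-15)*5/4 = 4 - 1*(-75/4) = 4 + 75/4 = 91/4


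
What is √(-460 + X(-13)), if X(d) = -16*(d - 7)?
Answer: 2*I*√35 ≈ 11.832*I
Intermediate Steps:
X(d) = 112 - 16*d (X(d) = -16*(-7 + d) = 112 - 16*d)
√(-460 + X(-13)) = √(-460 + (112 - 16*(-13))) = √(-460 + (112 + 208)) = √(-460 + 320) = √(-140) = 2*I*√35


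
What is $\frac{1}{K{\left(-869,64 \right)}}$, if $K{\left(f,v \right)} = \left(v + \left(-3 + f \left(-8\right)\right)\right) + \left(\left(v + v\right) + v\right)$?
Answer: $\frac{1}{7205} \approx 0.00013879$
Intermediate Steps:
$K{\left(f,v \right)} = -3 - 8 f + 4 v$ ($K{\left(f,v \right)} = \left(v - \left(3 + 8 f\right)\right) + \left(2 v + v\right) = \left(-3 + v - 8 f\right) + 3 v = -3 - 8 f + 4 v$)
$\frac{1}{K{\left(-869,64 \right)}} = \frac{1}{-3 - -6952 + 4 \cdot 64} = \frac{1}{-3 + 6952 + 256} = \frac{1}{7205}$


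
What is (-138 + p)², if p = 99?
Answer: 1521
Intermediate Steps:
(-138 + p)² = (-138 + 99)² = (-39)² = 1521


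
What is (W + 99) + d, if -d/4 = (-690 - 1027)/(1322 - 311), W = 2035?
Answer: 2164342/1011 ≈ 2140.8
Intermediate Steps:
d = 6868/1011 (d = -4*(-690 - 1027)/(1322 - 311) = -(-6868)/1011 = -4*(-1717/1011) = 6868/1011 ≈ 6.7933)
(W + 99) + d = (2035 + 99) + 6868/1011 = 2134 + 6868/1011 = 2164342/1011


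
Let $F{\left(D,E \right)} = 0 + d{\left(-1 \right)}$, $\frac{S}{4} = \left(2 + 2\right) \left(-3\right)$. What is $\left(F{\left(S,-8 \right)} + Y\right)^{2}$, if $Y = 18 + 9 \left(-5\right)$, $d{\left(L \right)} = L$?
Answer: $784$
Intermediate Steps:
$S = -48$ ($S = 4 \left(2 + 2\right) \left(-3\right) = 4 \cdot 4 \left(-3\right) = 4 \left(-12\right) = -48$)
$F{\left(D,E \right)} = -1$ ($F{\left(D,E \right)} = 0 - 1 = -1$)
$Y = -27$ ($Y = 18 - 45 = -27$)
$\left(F{\left(S,-8 \right)} + Y\right)^{2} = \left(-1 - 27\right)^{2} = \left(-28\right)^{2} = 784$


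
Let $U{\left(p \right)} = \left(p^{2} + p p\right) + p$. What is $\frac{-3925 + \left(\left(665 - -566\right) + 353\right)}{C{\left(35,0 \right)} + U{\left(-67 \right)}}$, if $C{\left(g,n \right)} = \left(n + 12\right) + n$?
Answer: $- \frac{2341}{8923} \approx -0.26236$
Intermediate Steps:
$U{\left(p \right)} = p + 2 p^{2}$ ($U{\left(p \right)} = \left(p^{2} + p^{2}\right) + p = 2 p^{2} + p = p + 2 p^{2}$)
$C{\left(g,n \right)} = 12 + 2 n$ ($C{\left(g,n \right)} = \left(12 + n\right) + n = 12 + 2 n$)
$\frac{-3925 + \left(\left(665 - -566\right) + 353\right)}{C{\left(35,0 \right)} + U{\left(-67 \right)}} = \frac{-3925 + \left(\left(665 - -566\right) + 353\right)}{\left(12 + 2 \cdot 0\right) - 67 \left(1 + 2 \left(-67\right)\right)} = \frac{-3925 + \left(\left(665 + 566\right) + 353\right)}{\left(12 + 0\right) - 67 \left(1 - 134\right)} = \frac{-3925 + \left(1231 + 353\right)}{12 - -8911} = \frac{-3925 + 1584}{12 + 8911} = - \frac{2341}{8923}$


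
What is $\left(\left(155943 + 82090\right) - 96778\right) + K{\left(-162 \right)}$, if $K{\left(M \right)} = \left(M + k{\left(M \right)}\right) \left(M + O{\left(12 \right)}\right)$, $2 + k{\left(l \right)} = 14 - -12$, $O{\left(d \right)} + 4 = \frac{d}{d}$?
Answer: $164025$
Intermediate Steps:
$O{\left(d \right)} = -3$ ($O{\left(d \right)} = -4 + \frac{d}{d} = -4 + 1 = -3$)
$k{\left(l \right)} = 24$ ($k{\left(l \right)} = -2 + \left(14 - -12\right) = -2 + \left(14 + 12\right) = -2 + 26 = 24$)
$K{\left(M \right)} = \left(-3 + M\right) \left(24 + M\right)$ ($K{\left(M \right)} = \left(M + 24\right) \left(M - 3\right) = \left(24 + M\right) \left(-3 + M\right) = \left(-3 + M\right) \left(24 + M\right)$)
$\left(\left(155943 + 82090\right) - 96778\right) + K{\left(-162 \right)} = \left(\left(155943 + 82090\right) - 96778\right) + \left(-72 + \left(-162\right)^{2} + 21 \left(-162\right)\right) = \left(238033 - 96778\right) - -22770 = 141255 + 22770 = 164025$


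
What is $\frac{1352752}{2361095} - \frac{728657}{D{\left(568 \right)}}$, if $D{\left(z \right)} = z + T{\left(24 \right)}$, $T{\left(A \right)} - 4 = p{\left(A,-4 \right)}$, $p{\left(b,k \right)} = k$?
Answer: $- \frac{1719660036279}{1341101960} \approx -1282.3$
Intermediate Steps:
$T{\left(A \right)} = 0$ ($T{\left(A \right)} = 4 - 4 = 0$)
$D{\left(z \right)} = z$ ($D{\left(z \right)} = z + 0 = z$)
$\frac{1352752}{2361095} - \frac{728657}{D{\left(568 \right)}} = \frac{1352752}{2361095} - \frac{728657}{568} = - \frac{1719660036279}{1341101960}$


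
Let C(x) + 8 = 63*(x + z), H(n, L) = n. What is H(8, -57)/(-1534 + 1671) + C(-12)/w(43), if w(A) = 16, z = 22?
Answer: 42671/1096 ≈ 38.933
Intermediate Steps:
C(x) = 1378 + 63*x (C(x) = -8 + 63*(x + 22) = -8 + 63*(22 + x) = -8 + (1386 + 63*x) = 1378 + 63*x)
H(8, -57)/(-1534 + 1671) + C(-12)/w(43) = 8/(-1534 + 1671) + (1378 + 63*(-12))/16 = 8/137 + (1378 - 756)*(1/16) = 8*(1/137) + 622*(1/16) = 8/137 + 311/8 = 42671/1096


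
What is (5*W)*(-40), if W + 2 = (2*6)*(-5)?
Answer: 12400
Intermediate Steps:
W = -62 (W = -2 + (2*6)*(-5) = -2 + 12*(-5) = -2 - 60 = -62)
(5*W)*(-40) = (5*(-62))*(-40) = -310*(-40) = 12400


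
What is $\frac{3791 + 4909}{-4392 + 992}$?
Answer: $- \frac{87}{34} \approx -2.5588$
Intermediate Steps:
$\frac{3791 + 4909}{-4392 + 992} = \frac{8700}{-3400} = 8700 \left(- \frac{1}{3400}\right) = - \frac{87}{34}$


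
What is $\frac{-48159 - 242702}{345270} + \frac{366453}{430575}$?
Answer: $\frac{85850149}{9910975350} \approx 0.0086621$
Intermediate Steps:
$\frac{-48159 - 242702}{345270} + \frac{366453}{430575} = \left(-290861\right) \frac{1}{345270} + 366453 \cdot \frac{1}{430575} = - \frac{290861}{345270} + \frac{122151}{143525} = \frac{85850149}{9910975350}$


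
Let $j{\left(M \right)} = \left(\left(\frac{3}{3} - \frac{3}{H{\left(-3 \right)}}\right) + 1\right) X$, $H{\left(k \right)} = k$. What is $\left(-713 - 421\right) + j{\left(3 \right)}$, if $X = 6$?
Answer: $-1116$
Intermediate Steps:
$j{\left(M \right)} = 18$ ($j{\left(M \right)} = \left(\left(\frac{3}{3} - \frac{3}{-3}\right) + 1\right) 6 = \left(\left(3 \cdot \frac{1}{3} - -1\right) + 1\right) 6 = \left(\left(1 + 1\right) + 1\right) 6 = \left(2 + 1\right) 6 = 3 \cdot 6 = 18$)
$\left(-713 - 421\right) + j{\left(3 \right)} = \left(-713 - 421\right) + 18 = -1134 + 18 = -1116$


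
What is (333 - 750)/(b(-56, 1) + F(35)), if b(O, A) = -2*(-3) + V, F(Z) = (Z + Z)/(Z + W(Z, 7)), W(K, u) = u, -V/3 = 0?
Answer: -1251/23 ≈ -54.391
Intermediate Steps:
V = 0 (V = -3*0 = 0)
F(Z) = 2*Z/(7 + Z) (F(Z) = (Z + Z)/(Z + 7) = (2*Z)/(7 + Z) = 2*Z/(7 + Z))
b(O, A) = 6 (b(O, A) = -2*(-3) + 0 = 6 + 0 = 6)
(333 - 750)/(b(-56, 1) + F(35)) = (333 - 750)/(6 + 2*35/(7 + 35)) = -417/(6 + 2*35/42) = -417/(6 + 2*35*(1/42)) = -417/(6 + 5/3) = -417/23/3 = -417*3/23 = -1251/23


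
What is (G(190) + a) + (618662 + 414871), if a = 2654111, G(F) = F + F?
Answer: 3688024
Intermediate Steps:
G(F) = 2*F
(G(190) + a) + (618662 + 414871) = (2*190 + 2654111) + (618662 + 414871) = (380 + 2654111) + 1033533 = 2654491 + 1033533 = 3688024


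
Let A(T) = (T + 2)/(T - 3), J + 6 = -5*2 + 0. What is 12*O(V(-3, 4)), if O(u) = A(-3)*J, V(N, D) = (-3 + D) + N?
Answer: -32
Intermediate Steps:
J = -16 (J = -6 + (-5*2 + 0) = -6 + (-10 + 0) = -6 - 10 = -16)
A(T) = (2 + T)/(-3 + T)
V(N, D) = -3 + D + N
O(u) = -8/3 (O(u) = ((2 - 3)/(-3 - 3))*(-16) = (-1/(-6))*(-16) = -⅙*(-1)*(-16) = (⅙)*(-16) = -8/3)
12*O(V(-3, 4)) = 12*(-8/3) = -32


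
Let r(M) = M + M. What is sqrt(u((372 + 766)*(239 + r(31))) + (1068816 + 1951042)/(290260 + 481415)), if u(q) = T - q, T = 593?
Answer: I*sqrt(8144794665920739)/154335 ≈ 584.76*I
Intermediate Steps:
r(M) = 2*M
u(q) = 593 - q
sqrt(u((372 + 766)*(239 + r(31))) + (1068816 + 1951042)/(290260 + 481415)) = sqrt((593 - (372 + 766)*(239 + 2*31)) + (1068816 + 1951042)/(290260 + 481415)) = sqrt((593 - 1138*(239 + 62)) + 3019858/771675) = sqrt((593 - 1138*301) + 3019858*(1/771675)) = sqrt((593 - 1*342538) + 3019858/771675) = sqrt((593 - 342538) + 3019858/771675) = sqrt(-341945 + 3019858/771675) = sqrt(-263867388017/771675) = I*sqrt(8144794665920739)/154335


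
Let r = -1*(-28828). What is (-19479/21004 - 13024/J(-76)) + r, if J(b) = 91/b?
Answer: 75889292099/1911364 ≈ 39704.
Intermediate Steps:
r = 28828
(-19479/21004 - 13024/J(-76)) + r = (-19479/21004 - 13024/(91/(-76))) + 28828 = (-19479*1/21004 - 13024/(91*(-1/76))) + 28828 = (-19479/21004 - 13024/(-91/76)) + 28828 = (-19479/21004 - 13024*(-76/91)) + 28828 = (-19479/21004 + 989824/91) + 28828 = 20788490707/1911364 + 28828 = 75889292099/1911364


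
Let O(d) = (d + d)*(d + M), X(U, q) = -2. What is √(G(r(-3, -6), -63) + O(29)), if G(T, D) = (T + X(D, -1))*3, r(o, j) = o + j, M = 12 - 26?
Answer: 3*√93 ≈ 28.931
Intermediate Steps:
M = -14
r(o, j) = j + o
G(T, D) = -6 + 3*T (G(T, D) = (T - 2)*3 = (-2 + T)*3 = -6 + 3*T)
O(d) = 2*d*(-14 + d) (O(d) = (d + d)*(d - 14) = (2*d)*(-14 + d) = 2*d*(-14 + d))
√(G(r(-3, -6), -63) + O(29)) = √((-6 + 3*(-6 - 3)) + 2*29*(-14 + 29)) = √((-6 + 3*(-9)) + 2*29*15) = √((-6 - 27) + 870) = √(-33 + 870) = √837 = 3*√93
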